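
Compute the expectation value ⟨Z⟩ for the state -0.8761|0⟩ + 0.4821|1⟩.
0.5351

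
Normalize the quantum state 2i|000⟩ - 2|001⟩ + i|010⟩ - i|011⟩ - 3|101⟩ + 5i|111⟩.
0.3015i|000⟩ - 0.3015|001⟩ + 0.1508i|010⟩ - 0.1508i|011⟩ - 0.4523|101⟩ + 0.7538i|111⟩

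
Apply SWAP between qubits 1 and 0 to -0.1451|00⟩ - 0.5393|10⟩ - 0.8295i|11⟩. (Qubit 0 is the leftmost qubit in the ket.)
-0.1451|00⟩ - 0.5393|01⟩ - 0.8295i|11⟩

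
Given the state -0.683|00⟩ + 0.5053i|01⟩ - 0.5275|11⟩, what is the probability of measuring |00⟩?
0.4665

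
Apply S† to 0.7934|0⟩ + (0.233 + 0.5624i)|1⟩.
0.7934|0⟩ + (0.5624 - 0.233i)|1⟩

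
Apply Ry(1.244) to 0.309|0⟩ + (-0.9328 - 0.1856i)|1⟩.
(0.7946 + 0.1081i)|0⟩ + (-0.5781 - 0.1508i)|1⟩

Ry(1.244) = [[cos(θ/2), −sin(θ/2)], [sin(θ/2), cos(θ/2)]]; θ = 1.244, cos(θ/2) ≈ 0.812715, sin(θ/2) ≈ 0.582662.
With a = amp(|0⟩) = 0.309 and b = amp(|1⟩) = (-0.9328 - 0.1856i):
new amp(|0⟩) = (0.812715)·a + (-0.582662)·b = (0.7946 + 0.1081i)
new amp(|1⟩) = (0.582662)·a + (0.812715)·b = (-0.5781 - 0.1508i)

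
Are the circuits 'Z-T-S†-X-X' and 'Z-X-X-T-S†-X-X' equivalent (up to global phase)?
Yes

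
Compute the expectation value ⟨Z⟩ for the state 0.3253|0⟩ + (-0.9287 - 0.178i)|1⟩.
-0.7883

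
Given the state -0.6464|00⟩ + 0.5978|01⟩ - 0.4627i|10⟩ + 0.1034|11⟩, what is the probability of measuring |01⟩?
0.3574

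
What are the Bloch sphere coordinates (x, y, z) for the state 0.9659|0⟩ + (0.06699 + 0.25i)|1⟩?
(0.1294, 0.483, 0.866)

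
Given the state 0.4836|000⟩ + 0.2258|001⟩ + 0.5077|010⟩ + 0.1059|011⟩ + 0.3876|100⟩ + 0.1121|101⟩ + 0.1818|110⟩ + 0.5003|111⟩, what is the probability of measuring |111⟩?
0.2503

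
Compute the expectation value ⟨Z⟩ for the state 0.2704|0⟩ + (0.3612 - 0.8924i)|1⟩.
-0.8537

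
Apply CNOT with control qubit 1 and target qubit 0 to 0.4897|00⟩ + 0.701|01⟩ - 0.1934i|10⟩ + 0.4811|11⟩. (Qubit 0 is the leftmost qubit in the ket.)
0.4897|00⟩ + 0.4811|01⟩ - 0.1934i|10⟩ + 0.701|11⟩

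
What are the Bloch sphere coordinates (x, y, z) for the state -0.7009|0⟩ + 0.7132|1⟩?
(-0.9998, 0, -0.01739)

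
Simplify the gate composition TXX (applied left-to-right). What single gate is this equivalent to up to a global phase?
T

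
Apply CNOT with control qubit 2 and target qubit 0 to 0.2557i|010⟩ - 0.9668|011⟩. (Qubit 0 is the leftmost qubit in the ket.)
0.2557i|010⟩ - 0.9668|111⟩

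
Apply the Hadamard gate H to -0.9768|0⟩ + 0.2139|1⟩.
-0.5395|0⟩ - 0.842|1⟩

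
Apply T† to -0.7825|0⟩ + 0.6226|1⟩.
-0.7825|0⟩ + (0.4402 - 0.4402i)|1⟩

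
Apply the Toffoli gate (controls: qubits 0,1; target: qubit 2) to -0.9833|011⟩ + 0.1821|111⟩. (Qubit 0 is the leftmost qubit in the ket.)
-0.9833|011⟩ + 0.1821|110⟩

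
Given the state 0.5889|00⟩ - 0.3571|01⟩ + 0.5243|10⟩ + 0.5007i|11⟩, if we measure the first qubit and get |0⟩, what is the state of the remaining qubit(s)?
0.8551|0⟩ - 0.5185|1⟩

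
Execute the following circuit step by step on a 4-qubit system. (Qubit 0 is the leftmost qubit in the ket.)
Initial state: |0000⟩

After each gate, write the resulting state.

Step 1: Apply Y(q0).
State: i|1000⟩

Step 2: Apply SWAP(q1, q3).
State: i|1000⟩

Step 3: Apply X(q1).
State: i|1100⟩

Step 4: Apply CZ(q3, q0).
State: i|1100⟩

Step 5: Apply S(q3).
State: i|1100⟩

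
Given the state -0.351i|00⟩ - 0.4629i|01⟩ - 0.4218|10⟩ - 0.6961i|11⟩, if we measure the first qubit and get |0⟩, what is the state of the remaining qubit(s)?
-0.6042i|0⟩ - 0.7968i|1⟩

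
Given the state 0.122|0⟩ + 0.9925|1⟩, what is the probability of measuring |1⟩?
0.9851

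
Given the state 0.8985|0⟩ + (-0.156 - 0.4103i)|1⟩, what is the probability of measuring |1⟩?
0.1927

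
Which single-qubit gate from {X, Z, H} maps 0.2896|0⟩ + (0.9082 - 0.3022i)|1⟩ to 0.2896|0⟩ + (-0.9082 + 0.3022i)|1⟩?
Z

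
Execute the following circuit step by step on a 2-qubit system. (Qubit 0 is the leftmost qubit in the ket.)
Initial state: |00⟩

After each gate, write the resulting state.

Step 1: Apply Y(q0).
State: i|10⟩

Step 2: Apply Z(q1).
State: i|10⟩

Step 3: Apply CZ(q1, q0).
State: i|10⟩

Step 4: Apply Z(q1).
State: i|10⟩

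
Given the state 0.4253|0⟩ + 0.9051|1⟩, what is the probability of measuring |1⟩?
0.8192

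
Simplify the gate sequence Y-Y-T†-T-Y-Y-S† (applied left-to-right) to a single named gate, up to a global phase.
S†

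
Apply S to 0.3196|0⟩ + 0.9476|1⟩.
0.3196|0⟩ + 0.9476i|1⟩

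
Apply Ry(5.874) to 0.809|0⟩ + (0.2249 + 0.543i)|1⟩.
(-0.8378 - 0.1103i)|0⟩ + (-0.05585 - 0.5317i)|1⟩

Ry(5.874) = [[cos(θ/2), −sin(θ/2)], [sin(θ/2), cos(θ/2)]]; θ = 5.874, cos(θ/2) ≈ -0.979144, sin(θ/2) ≈ 0.203168.
With a = amp(|0⟩) = 0.809 and b = amp(|1⟩) = (0.2249 + 0.543i):
new amp(|0⟩) = (-0.979144)·a + (-0.203168)·b = (-0.8378 - 0.1103i)
new amp(|1⟩) = (0.203168)·a + (-0.979144)·b = (-0.05585 - 0.5317i)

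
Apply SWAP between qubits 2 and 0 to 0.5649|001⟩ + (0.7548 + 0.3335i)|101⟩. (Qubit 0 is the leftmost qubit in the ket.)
0.5649|100⟩ + (0.7548 + 0.3335i)|101⟩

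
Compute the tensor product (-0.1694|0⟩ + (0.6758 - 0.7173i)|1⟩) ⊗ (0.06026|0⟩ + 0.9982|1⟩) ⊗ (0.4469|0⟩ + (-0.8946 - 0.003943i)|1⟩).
-0.004562|000⟩ + (0.009132 + 0.00004025i)|001⟩ - 0.07557|010⟩ + (0.1513 + 0.0006667i)|011⟩ + (0.0182 - 0.01932i)|100⟩ + (-0.0366 + 0.03851i)|101⟩ + (0.3015 - 0.32i)|110⟩ + (-0.6063 + 0.6379i)|111⟩

amp(|b₁b₂…⟩) = product of the factor amplitudes for bits b₁, b₂, …; only kets whose every factor amplitude is nonzero survive.
|000⟩: (-0.1694)(0.06026)(0.4469) = -0.004562
|001⟩: (-0.1694)(0.06026)(-0.8946 - 0.003943i) = (0.009132 + 0.00004025i)
|010⟩: (-0.1694)(0.9982)(0.4469) = -0.07557
|011⟩: (-0.1694)(0.9982)(-0.8946 - 0.003943i) = (0.1513 + 0.0006667i)
|100⟩: (0.6758 - 0.7173i)(0.06026)(0.4469) = (0.0182 - 0.01932i)
|101⟩: (0.6758 - 0.7173i)(0.06026)(-0.8946 - 0.003943i) = (-0.0366 + 0.03851i)
|110⟩: (0.6758 - 0.7173i)(0.9982)(0.4469) = (0.3015 - 0.32i)
|111⟩: (0.6758 - 0.7173i)(0.9982)(-0.8946 - 0.003943i) = (-0.6063 + 0.6379i)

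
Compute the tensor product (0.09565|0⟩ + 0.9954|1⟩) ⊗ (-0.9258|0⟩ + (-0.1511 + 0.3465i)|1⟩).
-0.08855|00⟩ + (-0.01445 + 0.03314i)|01⟩ - 0.9215|10⟩ + (-0.1504 + 0.3449i)|11⟩

amp(|b₁b₂…⟩) = product of the factor amplitudes for bits b₁, b₂, …; only kets whose every factor amplitude is nonzero survive.
|00⟩: (0.09565)(-0.9258) = -0.08855
|01⟩: (0.09565)(-0.1511 + 0.3465i) = (-0.01445 + 0.03314i)
|10⟩: (0.9954)(-0.9258) = -0.9215
|11⟩: (0.9954)(-0.1511 + 0.3465i) = (-0.1504 + 0.3449i)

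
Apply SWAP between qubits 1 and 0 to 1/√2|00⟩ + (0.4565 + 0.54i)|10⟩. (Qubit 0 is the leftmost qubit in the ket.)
1/√2|00⟩ + (0.4565 + 0.54i)|01⟩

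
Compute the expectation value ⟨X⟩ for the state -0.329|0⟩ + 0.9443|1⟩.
-0.6213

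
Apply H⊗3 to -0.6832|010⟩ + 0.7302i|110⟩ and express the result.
(-0.2415 + 0.2582i)|000⟩ + (-0.2415 + 0.2582i)|001⟩ + (0.2415 - 0.2582i)|010⟩ + (0.2415 - 0.2582i)|011⟩ + (-0.2415 - 0.2582i)|100⟩ + (-0.2415 - 0.2582i)|101⟩ + (0.2415 + 0.2582i)|110⟩ + (0.2415 + 0.2582i)|111⟩

H⊗3 gives amp(|y⟩) = (1/2√2) Σ_x (−1)^(x·y) amp(|x⟩), where x·y is the number of positions in which both x and y have a 1.
|000⟩: (-0.6832 + 0.7302i)/(2√2) = (-0.2415 + 0.2582i)
|001⟩: (-0.6832 + 0.7302i)/(2√2) = (-0.2415 + 0.2582i)
|010⟩: (0.6832 - 0.7302i)/(2√2) = (0.2415 - 0.2582i)
|011⟩: (0.6832 - 0.7302i)/(2√2) = (0.2415 - 0.2582i)
|100⟩: (-0.6832 - 0.7302i)/(2√2) = (-0.2415 - 0.2582i)
|101⟩: (-0.6832 - 0.7302i)/(2√2) = (-0.2415 - 0.2582i)
|110⟩: (0.6832 + 0.7302i)/(2√2) = (0.2415 + 0.2582i)
|111⟩: (0.6832 + 0.7302i)/(2√2) = (0.2415 + 0.2582i)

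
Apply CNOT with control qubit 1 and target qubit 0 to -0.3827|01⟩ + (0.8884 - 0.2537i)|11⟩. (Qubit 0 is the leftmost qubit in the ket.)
(0.8884 - 0.2537i)|01⟩ - 0.3827|11⟩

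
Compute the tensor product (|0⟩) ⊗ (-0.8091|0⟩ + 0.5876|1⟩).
-0.8091|00⟩ + 0.5876|01⟩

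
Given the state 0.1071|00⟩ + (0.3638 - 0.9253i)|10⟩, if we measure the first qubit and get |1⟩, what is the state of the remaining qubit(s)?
(0.3659 - 0.9307i)|0⟩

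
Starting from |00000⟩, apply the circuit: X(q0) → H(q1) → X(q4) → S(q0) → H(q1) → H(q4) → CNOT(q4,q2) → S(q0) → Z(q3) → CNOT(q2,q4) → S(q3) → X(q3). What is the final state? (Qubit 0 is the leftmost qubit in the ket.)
-1/√2|10010⟩ + 1/√2|10110⟩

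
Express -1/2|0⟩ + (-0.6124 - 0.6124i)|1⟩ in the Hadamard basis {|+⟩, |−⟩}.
(-0.7866 - 0.433i)|+⟩ + (0.07948 + 0.433i)|−⟩

With |ψ⟩ = α|0⟩ + β|1⟩, the Hadamard-basis coefficients are ⟨+|ψ⟩ = (α + β)/√2 and ⟨−|ψ⟩ = (α − β)/√2.
Here α = -1/2, β = (-0.6124 - 0.6124i): (α + β)/√2 = (-0.7866 - 0.433i), (α − β)/√2 = (0.07948 + 0.433i).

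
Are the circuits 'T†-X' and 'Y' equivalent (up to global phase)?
No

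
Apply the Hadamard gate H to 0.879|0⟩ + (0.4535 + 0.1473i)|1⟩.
(0.9422 + 0.1042i)|0⟩ + (0.3009 - 0.1042i)|1⟩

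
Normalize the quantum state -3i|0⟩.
-i|0⟩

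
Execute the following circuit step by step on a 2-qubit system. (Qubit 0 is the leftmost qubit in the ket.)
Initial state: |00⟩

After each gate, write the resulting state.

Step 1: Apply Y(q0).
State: i|10⟩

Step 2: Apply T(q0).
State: (-1/√2 + (1/√2)i)|10⟩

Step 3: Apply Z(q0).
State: (1/√2 - (1/√2)i)|10⟩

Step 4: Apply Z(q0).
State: (-1/√2 + (1/√2)i)|10⟩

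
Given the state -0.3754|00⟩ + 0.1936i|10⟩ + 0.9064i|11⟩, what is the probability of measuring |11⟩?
0.8216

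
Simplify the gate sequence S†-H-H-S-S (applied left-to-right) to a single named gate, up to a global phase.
S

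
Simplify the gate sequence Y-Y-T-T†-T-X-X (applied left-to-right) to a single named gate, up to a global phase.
T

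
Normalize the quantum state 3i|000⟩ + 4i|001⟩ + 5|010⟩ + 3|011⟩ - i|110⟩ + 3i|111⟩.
0.3612i|000⟩ + 0.4815i|001⟩ + 0.6019|010⟩ + 0.3612|011⟩ - 0.1204i|110⟩ + 0.3612i|111⟩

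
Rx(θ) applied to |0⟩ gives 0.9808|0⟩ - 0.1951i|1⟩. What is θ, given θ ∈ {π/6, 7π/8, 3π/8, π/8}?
π/8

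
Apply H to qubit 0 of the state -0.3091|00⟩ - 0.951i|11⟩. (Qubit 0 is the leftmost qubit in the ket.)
-0.2186|00⟩ - 0.6725i|01⟩ - 0.2186|10⟩ + 0.6725i|11⟩

H on qubit 0 mixes each pair of kets that differ only in qubit 0: amplitudes (a, b) of (|…0…⟩, |…1…⟩) become ((a + b)/√2, (a − b)/√2). Kets absent from the input have amplitude 0.
(|00⟩, |10⟩): (a, b) = (-0.3091, 0) → (-0.2186, -0.2186)
(|01⟩, |11⟩): (a, b) = (0, -0.951i) → (-0.6725i, 0.6725i)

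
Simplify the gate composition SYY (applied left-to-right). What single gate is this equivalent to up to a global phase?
S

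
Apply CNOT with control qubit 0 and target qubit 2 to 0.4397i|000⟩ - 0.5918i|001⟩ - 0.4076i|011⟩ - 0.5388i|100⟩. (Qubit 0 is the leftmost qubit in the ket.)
0.4397i|000⟩ - 0.5918i|001⟩ - 0.4076i|011⟩ - 0.5388i|101⟩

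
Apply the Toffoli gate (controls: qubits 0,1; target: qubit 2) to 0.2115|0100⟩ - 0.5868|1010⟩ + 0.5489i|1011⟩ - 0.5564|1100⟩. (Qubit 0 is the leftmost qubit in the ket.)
0.2115|0100⟩ - 0.5868|1010⟩ + 0.5489i|1011⟩ - 0.5564|1110⟩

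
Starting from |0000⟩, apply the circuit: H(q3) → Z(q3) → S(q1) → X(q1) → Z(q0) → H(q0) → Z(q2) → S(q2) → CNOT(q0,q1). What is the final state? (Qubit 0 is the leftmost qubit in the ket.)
1/2|0100⟩ - 1/2|0101⟩ + 1/2|1000⟩ - 1/2|1001⟩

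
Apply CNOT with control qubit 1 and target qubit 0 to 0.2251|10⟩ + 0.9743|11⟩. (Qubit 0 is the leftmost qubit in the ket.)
0.9743|01⟩ + 0.2251|10⟩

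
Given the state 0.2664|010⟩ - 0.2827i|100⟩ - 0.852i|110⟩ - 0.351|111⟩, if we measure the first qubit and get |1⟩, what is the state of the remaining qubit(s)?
-0.2933i|00⟩ - 0.8839i|10⟩ - 0.3642|11⟩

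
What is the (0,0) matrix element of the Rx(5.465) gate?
-0.9175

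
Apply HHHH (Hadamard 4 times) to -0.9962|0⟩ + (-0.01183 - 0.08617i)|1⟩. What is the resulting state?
-0.9962|0⟩ + (-0.01183 - 0.08617i)|1⟩

H² = I, so an even number of Hadamards cancels: H^4 = I and the state is unchanged.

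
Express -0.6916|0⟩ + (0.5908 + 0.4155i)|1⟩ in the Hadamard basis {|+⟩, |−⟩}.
(-0.07128 + 0.2938i)|+⟩ + (-0.9068 - 0.2938i)|−⟩

With |ψ⟩ = α|0⟩ + β|1⟩, the Hadamard-basis coefficients are ⟨+|ψ⟩ = (α + β)/√2 and ⟨−|ψ⟩ = (α − β)/√2.
Here α = -0.6916, β = (0.5908 + 0.4155i): (α + β)/√2 = (-0.07128 + 0.2938i), (α − β)/√2 = (-0.9068 - 0.2938i).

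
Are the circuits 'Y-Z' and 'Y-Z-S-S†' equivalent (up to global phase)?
Yes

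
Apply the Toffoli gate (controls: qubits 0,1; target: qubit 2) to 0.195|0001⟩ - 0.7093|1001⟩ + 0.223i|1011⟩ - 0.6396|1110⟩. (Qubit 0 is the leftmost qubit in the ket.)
0.195|0001⟩ - 0.7093|1001⟩ + 0.223i|1011⟩ - 0.6396|1100⟩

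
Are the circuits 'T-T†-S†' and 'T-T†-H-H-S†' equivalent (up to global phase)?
Yes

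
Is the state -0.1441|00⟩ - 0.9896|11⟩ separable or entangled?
Entangled

Writing the state as a|00⟩ + b|01⟩ + c|10⟩ + d|11⟩, it is a product state iff ad − bc = 0.
Here (a, b, c, d) = (-0.1441, 0, 0, -0.9896): ad − bc = (-0.1441)(-0.9896) − (0)(0) = 0.1426 ≠ 0, so the state is entangled.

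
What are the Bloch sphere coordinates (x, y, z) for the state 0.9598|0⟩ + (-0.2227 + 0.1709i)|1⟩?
(-0.4275, 0.3281, 0.8424)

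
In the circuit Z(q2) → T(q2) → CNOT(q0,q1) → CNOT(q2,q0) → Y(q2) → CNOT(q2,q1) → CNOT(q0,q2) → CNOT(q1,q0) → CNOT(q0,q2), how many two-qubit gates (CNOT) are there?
6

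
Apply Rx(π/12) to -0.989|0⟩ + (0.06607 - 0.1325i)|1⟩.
(-0.9978 - 0.008624i)|0⟩ + (0.0655 - 0.002276i)|1⟩

Rx(π/12) = [[cos(θ/2), −i·sin(θ/2)], [−i·sin(θ/2), cos(θ/2)]]; θ = π/12, cos(θ/2) ≈ 0.991445, sin(θ/2) ≈ 0.130526.
With a = amp(|0⟩) = -0.989 and b = amp(|1⟩) = (0.06607 - 0.1325i):
new amp(|0⟩) = (0.991445)·a + (-0.130526i)·b = (-0.9978 - 0.008624i)
new amp(|1⟩) = (-0.130526i)·a + (0.991445)·b = (0.0655 - 0.002276i)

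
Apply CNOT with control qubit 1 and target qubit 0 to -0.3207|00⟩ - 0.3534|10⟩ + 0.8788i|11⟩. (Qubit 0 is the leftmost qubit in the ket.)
-0.3207|00⟩ + 0.8788i|01⟩ - 0.3534|10⟩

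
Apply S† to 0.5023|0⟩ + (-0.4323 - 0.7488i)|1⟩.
0.5023|0⟩ + (-0.7488 + 0.4323i)|1⟩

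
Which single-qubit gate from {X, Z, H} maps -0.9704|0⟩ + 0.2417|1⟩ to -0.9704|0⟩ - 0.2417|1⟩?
Z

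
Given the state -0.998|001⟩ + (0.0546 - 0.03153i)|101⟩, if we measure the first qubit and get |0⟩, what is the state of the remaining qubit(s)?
-|01⟩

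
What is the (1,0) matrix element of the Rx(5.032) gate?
-0.5856i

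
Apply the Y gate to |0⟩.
i|1⟩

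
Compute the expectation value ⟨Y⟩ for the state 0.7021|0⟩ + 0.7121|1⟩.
0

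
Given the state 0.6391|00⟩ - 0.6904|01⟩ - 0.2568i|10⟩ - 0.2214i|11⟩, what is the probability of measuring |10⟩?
0.06595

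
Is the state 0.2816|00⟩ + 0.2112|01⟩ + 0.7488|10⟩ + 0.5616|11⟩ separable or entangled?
Separable

Writing the state as a|00⟩ + b|01⟩ + c|10⟩ + d|11⟩, it is a product state iff ad − bc = 0.
Here (a, b, c, d) = (0.2816, 0.2112, 0.7488, 0.5616): ad − bc = (0.2816)(0.5616) − (0.2112)(0.7488) = 0, so the state is separable.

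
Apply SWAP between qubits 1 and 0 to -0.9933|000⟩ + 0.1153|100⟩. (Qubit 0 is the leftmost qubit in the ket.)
-0.9933|000⟩ + 0.1153|010⟩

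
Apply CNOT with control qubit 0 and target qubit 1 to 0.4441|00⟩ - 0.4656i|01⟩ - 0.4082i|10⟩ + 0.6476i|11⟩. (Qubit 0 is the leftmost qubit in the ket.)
0.4441|00⟩ - 0.4656i|01⟩ + 0.6476i|10⟩ - 0.4082i|11⟩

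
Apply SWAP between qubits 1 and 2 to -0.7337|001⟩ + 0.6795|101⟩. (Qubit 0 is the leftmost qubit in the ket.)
-0.7337|010⟩ + 0.6795|110⟩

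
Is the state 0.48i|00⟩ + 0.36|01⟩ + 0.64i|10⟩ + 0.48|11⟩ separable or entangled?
Separable

Writing the state as a|00⟩ + b|01⟩ + c|10⟩ + d|11⟩, it is a product state iff ad − bc = 0.
Here (a, b, c, d) = (0.48i, 0.36, 0.64i, 0.48): ad − bc = (0.48i)(0.48) − (0.36)(0.64i) = 0, so the state is separable.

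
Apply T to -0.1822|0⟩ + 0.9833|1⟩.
-0.1822|0⟩ + (0.6953 + 0.6953i)|1⟩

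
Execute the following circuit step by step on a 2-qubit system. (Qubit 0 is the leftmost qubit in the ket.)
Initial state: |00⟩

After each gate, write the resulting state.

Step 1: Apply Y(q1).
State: i|01⟩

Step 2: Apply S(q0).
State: i|01⟩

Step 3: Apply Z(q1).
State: -i|01⟩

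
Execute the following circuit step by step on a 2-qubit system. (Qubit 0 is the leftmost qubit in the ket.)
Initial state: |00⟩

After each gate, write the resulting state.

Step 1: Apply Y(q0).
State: i|10⟩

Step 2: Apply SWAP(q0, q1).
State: i|01⟩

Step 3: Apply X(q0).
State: i|11⟩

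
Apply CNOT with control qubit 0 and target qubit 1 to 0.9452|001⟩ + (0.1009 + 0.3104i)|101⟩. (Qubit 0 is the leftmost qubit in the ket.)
0.9452|001⟩ + (0.1009 + 0.3104i)|111⟩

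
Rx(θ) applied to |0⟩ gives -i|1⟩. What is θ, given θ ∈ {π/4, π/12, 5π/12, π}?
π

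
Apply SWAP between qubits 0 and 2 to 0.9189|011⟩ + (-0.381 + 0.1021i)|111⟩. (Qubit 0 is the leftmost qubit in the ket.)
0.9189|110⟩ + (-0.381 + 0.1021i)|111⟩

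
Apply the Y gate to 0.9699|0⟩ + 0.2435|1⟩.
-0.2435i|0⟩ + 0.9699i|1⟩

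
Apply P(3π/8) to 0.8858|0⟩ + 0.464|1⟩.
0.8858|0⟩ + (0.1776 + 0.4287i)|1⟩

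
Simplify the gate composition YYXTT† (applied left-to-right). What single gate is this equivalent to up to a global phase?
X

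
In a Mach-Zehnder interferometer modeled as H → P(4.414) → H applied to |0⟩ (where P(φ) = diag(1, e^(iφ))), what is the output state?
(0.353 - 0.4779i)|0⟩ + (0.647 + 0.4779i)|1⟩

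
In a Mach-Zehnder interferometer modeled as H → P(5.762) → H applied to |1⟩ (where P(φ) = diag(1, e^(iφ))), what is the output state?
(0.06639 + 0.249i)|0⟩ + (0.9336 - 0.249i)|1⟩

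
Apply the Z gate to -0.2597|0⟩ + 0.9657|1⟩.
-0.2597|0⟩ - 0.9657|1⟩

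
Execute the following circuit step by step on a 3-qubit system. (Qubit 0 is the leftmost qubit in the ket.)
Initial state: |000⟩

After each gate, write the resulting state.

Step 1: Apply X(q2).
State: |001⟩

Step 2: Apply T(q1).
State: |001⟩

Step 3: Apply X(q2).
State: |000⟩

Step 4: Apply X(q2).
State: |001⟩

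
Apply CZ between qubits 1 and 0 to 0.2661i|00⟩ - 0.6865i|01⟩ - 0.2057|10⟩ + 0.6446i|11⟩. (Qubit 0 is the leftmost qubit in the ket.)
0.2661i|00⟩ - 0.6865i|01⟩ - 0.2057|10⟩ - 0.6446i|11⟩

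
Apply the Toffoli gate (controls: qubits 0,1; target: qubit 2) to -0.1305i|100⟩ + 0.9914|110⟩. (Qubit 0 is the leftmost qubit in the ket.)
-0.1305i|100⟩ + 0.9914|111⟩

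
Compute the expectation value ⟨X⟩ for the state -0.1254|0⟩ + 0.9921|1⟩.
-0.2488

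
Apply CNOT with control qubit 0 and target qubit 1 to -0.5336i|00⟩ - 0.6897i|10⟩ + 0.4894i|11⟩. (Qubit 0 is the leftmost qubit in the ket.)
-0.5336i|00⟩ + 0.4894i|10⟩ - 0.6897i|11⟩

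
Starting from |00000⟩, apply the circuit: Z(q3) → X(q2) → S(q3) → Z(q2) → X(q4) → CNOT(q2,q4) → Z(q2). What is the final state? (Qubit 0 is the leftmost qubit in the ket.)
|00100⟩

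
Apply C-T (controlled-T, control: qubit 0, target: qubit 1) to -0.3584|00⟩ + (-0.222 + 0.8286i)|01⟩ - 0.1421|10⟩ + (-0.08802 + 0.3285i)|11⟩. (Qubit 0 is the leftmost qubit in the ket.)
-0.3584|00⟩ + (-0.222 + 0.8286i)|01⟩ - 0.1421|10⟩ + (-0.2945 + 0.17i)|11⟩

C-T leaves the control-|0⟩ kets |00⟩, |01⟩ unchanged and applies T to qubit 1 on the control-|1⟩ pair (|10⟩, |11⟩).
T = [[1, 0], [0, (1/√2 + (1/√2)i)]].
With a = amp(|10⟩) = -0.1421 and b = amp(|11⟩) = (-0.08802 + 0.3285i):
new amp(|10⟩) = (1)·a = -0.1421
new amp(|11⟩) = (1/√2 + (1/√2)i)·b = (-0.2945 + 0.17i)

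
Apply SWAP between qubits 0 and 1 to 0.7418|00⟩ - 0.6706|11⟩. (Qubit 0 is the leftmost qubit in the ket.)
0.7418|00⟩ - 0.6706|11⟩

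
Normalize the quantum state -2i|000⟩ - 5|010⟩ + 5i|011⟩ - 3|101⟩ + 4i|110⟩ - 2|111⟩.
-0.2195i|000⟩ - 0.5488|010⟩ + 0.5488i|011⟩ - 0.3293|101⟩ + 0.4391i|110⟩ - 0.2195|111⟩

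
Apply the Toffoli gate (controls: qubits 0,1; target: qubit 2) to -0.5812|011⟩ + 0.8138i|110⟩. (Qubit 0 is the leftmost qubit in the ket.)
-0.5812|011⟩ + 0.8138i|111⟩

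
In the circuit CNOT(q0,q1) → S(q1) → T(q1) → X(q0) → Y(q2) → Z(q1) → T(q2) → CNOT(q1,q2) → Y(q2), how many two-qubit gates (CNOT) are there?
2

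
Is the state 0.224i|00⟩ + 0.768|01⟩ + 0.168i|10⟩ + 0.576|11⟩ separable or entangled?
Separable

Writing the state as a|00⟩ + b|01⟩ + c|10⟩ + d|11⟩, it is a product state iff ad − bc = 0.
Here (a, b, c, d) = (0.224i, 0.768, 0.168i, 0.576): ad − bc = (0.224i)(0.576) − (0.768)(0.168i) = 0, so the state is separable.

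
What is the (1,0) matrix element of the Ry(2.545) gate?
0.9558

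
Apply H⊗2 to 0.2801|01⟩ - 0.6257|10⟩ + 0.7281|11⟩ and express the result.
0.1913|00⟩ - 0.817|01⟩ + 0.08885|10⟩ + 0.5369|11⟩

H⊗2 gives amp(|y⟩) = (1/2) Σ_x (−1)^(x·y) amp(|x⟩), where x·y is the number of positions in which both x and y have a 1.
|00⟩: (0.2801 - 0.6257 + 0.7281)/2 = 0.1913
|01⟩: (-0.2801 - 0.6257 - 0.7281)/2 = -0.817
|10⟩: (0.2801 + 0.6257 - 0.7281)/2 = 0.08885
|11⟩: (-0.2801 + 0.6257 + 0.7281)/2 = 0.5369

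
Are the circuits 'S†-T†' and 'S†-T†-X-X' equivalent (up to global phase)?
Yes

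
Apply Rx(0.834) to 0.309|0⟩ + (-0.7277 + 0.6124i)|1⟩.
(0.5306 + 0.2947i)|0⟩ + (-0.6653 + 0.4348i)|1⟩

Rx(0.834) = [[cos(θ/2), −i·sin(θ/2)], [−i·sin(θ/2), cos(θ/2)]]; θ = 0.834, cos(θ/2) ≈ 0.914308, sin(θ/2) ≈ 0.405019.
With a = amp(|0⟩) = 0.309 and b = amp(|1⟩) = (-0.7277 + 0.6124i):
new amp(|0⟩) = (0.914308)·a + (-0.405019i)·b = (0.5306 + 0.2947i)
new amp(|1⟩) = (-0.405019i)·a + (0.914308)·b = (-0.6653 + 0.4348i)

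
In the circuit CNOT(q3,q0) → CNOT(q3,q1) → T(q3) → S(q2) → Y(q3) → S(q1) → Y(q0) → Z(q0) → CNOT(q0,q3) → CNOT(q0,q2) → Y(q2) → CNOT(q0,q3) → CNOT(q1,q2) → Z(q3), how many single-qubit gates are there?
8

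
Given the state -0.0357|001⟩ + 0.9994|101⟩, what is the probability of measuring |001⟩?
0.001274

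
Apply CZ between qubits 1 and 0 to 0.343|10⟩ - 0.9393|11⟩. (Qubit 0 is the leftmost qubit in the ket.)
0.343|10⟩ + 0.9393|11⟩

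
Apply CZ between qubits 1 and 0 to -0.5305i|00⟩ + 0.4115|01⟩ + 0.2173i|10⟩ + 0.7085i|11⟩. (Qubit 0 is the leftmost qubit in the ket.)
-0.5305i|00⟩ + 0.4115|01⟩ + 0.2173i|10⟩ - 0.7085i|11⟩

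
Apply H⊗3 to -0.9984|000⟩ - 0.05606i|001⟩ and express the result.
(-0.353 - 0.01982i)|000⟩ + (-0.353 + 0.01982i)|001⟩ + (-0.353 - 0.01982i)|010⟩ + (-0.353 + 0.01982i)|011⟩ + (-0.353 - 0.01982i)|100⟩ + (-0.353 + 0.01982i)|101⟩ + (-0.353 - 0.01982i)|110⟩ + (-0.353 + 0.01982i)|111⟩

H⊗3 gives amp(|y⟩) = (1/2√2) Σ_x (−1)^(x·y) amp(|x⟩), where x·y is the number of positions in which both x and y have a 1.
|000⟩: (-0.9984 - 0.05606i)/(2√2) = (-0.353 - 0.01982i)
|001⟩: (-0.9984 + 0.05606i)/(2√2) = (-0.353 + 0.01982i)
|010⟩: (-0.9984 - 0.05606i)/(2√2) = (-0.353 - 0.01982i)
|011⟩: (-0.9984 + 0.05606i)/(2√2) = (-0.353 + 0.01982i)
|100⟩: (-0.9984 - 0.05606i)/(2√2) = (-0.353 - 0.01982i)
|101⟩: (-0.9984 + 0.05606i)/(2√2) = (-0.353 + 0.01982i)
|110⟩: (-0.9984 - 0.05606i)/(2√2) = (-0.353 - 0.01982i)
|111⟩: (-0.9984 + 0.05606i)/(2√2) = (-0.353 + 0.01982i)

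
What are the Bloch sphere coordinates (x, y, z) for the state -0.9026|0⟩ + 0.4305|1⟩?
(-0.7771, 0, 0.6294)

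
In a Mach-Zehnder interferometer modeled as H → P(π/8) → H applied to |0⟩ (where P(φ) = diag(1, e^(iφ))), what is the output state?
(0.9619 + 0.1913i)|0⟩ + (0.03806 - 0.1913i)|1⟩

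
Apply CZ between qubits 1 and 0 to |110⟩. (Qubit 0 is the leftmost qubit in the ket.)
-|110⟩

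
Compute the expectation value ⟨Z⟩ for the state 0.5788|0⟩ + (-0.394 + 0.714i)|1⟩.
-0.33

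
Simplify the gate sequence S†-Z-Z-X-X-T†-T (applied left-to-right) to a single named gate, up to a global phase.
S†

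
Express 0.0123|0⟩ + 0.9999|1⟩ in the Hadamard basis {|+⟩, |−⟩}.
0.7157|+⟩ - 0.6983|−⟩

With |ψ⟩ = α|0⟩ + β|1⟩, the Hadamard-basis coefficients are ⟨+|ψ⟩ = (α + β)/√2 and ⟨−|ψ⟩ = (α − β)/√2.
Here α = 0.0123, β = 0.9999: (α + β)/√2 = 0.7157, (α − β)/√2 = -0.6983.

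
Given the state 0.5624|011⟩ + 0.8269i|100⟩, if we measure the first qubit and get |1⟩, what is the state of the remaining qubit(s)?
i|00⟩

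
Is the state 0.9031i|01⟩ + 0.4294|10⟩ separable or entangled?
Entangled

Writing the state as a|00⟩ + b|01⟩ + c|10⟩ + d|11⟩, it is a product state iff ad − bc = 0.
Here (a, b, c, d) = (0, 0.9031i, 0.4294, 0): ad − bc = (0)(0) − (0.9031i)(0.4294) = -0.3878i ≠ 0, so the state is entangled.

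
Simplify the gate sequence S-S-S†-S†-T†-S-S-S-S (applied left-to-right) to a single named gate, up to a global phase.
T†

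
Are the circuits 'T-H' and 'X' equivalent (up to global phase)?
No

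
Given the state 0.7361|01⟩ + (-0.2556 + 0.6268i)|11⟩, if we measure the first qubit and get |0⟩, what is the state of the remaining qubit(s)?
|1⟩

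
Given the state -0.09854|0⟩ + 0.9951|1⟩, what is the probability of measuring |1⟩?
0.9902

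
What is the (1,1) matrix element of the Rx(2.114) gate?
0.4915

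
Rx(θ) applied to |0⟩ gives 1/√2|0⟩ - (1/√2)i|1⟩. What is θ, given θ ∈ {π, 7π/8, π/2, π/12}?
π/2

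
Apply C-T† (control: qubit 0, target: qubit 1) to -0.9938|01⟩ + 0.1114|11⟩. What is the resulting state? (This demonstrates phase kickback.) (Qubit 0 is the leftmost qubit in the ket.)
-0.9938|01⟩ + (0.07877 - 0.07877i)|11⟩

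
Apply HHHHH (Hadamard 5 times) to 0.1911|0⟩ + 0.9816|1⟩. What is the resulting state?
0.8292|0⟩ - 0.559|1⟩

H² = I, so H^5 = H: a single Hadamard. With (a, b) = (0.1911, 0.9816), H gives ((a + b)/√2, (a − b)/√2) = (0.8292, -0.559).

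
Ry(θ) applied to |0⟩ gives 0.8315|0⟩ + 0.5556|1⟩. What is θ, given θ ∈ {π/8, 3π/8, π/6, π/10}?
3π/8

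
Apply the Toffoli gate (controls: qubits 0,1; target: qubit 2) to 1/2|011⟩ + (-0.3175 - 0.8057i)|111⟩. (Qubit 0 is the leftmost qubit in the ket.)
1/2|011⟩ + (-0.3175 - 0.8057i)|110⟩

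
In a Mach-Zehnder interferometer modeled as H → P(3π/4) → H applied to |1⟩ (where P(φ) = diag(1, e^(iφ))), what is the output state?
(0.8536 - (1/√8)i)|0⟩ + (0.1464 + (1/√8)i)|1⟩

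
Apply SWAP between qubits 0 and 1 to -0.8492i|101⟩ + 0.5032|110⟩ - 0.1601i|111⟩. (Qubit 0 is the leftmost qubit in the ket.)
-0.8492i|011⟩ + 0.5032|110⟩ - 0.1601i|111⟩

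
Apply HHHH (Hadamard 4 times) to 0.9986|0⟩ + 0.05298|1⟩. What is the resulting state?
0.9986|0⟩ + 0.05298|1⟩

H² = I, so an even number of Hadamards cancels: H^4 = I and the state is unchanged.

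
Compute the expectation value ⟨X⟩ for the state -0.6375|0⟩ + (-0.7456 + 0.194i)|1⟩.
0.9506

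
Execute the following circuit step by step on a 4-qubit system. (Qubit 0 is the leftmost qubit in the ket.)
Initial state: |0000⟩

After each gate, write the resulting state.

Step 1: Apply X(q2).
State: |0010⟩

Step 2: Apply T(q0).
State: |0010⟩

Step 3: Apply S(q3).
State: |0010⟩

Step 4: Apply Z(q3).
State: |0010⟩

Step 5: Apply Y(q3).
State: i|0011⟩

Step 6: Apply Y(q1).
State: -|0111⟩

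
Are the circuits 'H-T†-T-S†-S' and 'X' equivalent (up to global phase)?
No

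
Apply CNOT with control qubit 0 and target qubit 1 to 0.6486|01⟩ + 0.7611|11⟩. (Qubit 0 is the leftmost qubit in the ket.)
0.6486|01⟩ + 0.7611|10⟩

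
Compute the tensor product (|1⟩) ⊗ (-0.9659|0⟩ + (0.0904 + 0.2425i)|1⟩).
-0.9659|10⟩ + (0.0904 + 0.2425i)|11⟩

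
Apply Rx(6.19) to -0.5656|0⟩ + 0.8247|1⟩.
(0.565 - 0.03841i)|0⟩ + (-0.8238 + 0.02634i)|1⟩

Rx(6.19) = [[cos(θ/2), −i·sin(θ/2)], [−i·sin(θ/2), cos(θ/2)]]; θ = 6.19, cos(θ/2) ≈ -0.998915, sin(θ/2) ≈ 0.0465758.
With a = amp(|0⟩) = -0.5656 and b = amp(|1⟩) = 0.8247:
new amp(|0⟩) = (-0.998915)·a + (-0.0465758i)·b = (0.565 - 0.03841i)
new amp(|1⟩) = (-0.0465758i)·a + (-0.998915)·b = (-0.8238 + 0.02634i)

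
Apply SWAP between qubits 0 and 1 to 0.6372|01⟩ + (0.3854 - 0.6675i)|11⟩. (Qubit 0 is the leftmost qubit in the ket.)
0.6372|10⟩ + (0.3854 - 0.6675i)|11⟩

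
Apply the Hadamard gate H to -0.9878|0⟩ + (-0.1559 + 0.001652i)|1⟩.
(-0.8087 + 0.001168i)|0⟩ + (-0.5882 - 0.001168i)|1⟩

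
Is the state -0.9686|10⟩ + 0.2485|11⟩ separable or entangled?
Separable

Writing the state as a|00⟩ + b|01⟩ + c|10⟩ + d|11⟩, it is a product state iff ad − bc = 0.
Here (a, b, c, d) = (0, 0, -0.9686, 0.2485): ad − bc = (0)(0.2485) − (0)(-0.9686) = 0, so the state is separable.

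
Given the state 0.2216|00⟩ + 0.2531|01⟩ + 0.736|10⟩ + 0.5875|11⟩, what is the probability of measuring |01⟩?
0.06406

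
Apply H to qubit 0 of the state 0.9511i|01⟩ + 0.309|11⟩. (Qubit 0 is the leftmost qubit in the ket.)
(0.2185 + 0.6725i)|01⟩ + (-0.2185 + 0.6725i)|11⟩

H on qubit 0 mixes each pair of kets that differ only in qubit 0: amplitudes (a, b) of (|…0…⟩, |…1…⟩) become ((a + b)/√2, (a − b)/√2). Kets absent from the input have amplitude 0.
(|01⟩, |11⟩): (a, b) = (0.9511i, 0.309) → ((0.2185 + 0.6725i), (-0.2185 + 0.6725i))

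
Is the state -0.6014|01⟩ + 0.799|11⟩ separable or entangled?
Separable

Writing the state as a|00⟩ + b|01⟩ + c|10⟩ + d|11⟩, it is a product state iff ad − bc = 0.
Here (a, b, c, d) = (0, -0.6014, 0, 0.799): ad − bc = (0)(0.799) − (-0.6014)(0) = 0, so the state is separable.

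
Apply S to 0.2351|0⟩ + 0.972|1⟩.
0.2351|0⟩ + 0.972i|1⟩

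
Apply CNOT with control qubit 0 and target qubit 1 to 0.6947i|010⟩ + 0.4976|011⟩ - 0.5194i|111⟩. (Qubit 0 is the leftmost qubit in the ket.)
0.6947i|010⟩ + 0.4976|011⟩ - 0.5194i|101⟩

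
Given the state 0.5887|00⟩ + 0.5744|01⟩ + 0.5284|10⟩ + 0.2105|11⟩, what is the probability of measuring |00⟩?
0.3466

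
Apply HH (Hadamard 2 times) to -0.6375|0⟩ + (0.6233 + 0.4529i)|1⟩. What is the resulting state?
-0.6375|0⟩ + (0.6233 + 0.4529i)|1⟩

H² = I, so an even number of Hadamards cancels: H^2 = I and the state is unchanged.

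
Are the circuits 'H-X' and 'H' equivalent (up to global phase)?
No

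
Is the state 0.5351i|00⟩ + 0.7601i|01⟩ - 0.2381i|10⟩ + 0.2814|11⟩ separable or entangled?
Entangled

Writing the state as a|00⟩ + b|01⟩ + c|10⟩ + d|11⟩, it is a product state iff ad − bc = 0.
Here (a, b, c, d) = (0.5351i, 0.7601i, -0.2381i, 0.2814): ad − bc = (0.5351i)(0.2814) − (0.7601i)(-0.2381i) = (-0.181 + 0.1506i) ≠ 0, so the state is entangled.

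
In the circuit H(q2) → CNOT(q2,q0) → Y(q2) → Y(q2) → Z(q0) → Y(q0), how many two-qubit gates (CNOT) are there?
1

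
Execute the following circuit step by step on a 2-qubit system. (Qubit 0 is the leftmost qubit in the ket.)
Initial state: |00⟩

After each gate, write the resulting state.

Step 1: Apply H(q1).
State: 1/√2|00⟩ + 1/√2|01⟩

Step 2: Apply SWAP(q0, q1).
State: 1/√2|00⟩ + 1/√2|10⟩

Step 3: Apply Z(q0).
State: 1/√2|00⟩ - 1/√2|10⟩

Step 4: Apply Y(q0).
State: (1/√2)i|00⟩ + (1/√2)i|10⟩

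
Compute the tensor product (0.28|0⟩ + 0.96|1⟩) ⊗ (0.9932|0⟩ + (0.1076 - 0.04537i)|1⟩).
0.2781|00⟩ + (0.03013 - 0.0127i)|01⟩ + 0.9535|10⟩ + (0.1033 - 0.04356i)|11⟩

amp(|b₁b₂…⟩) = product of the factor amplitudes for bits b₁, b₂, …; only kets whose every factor amplitude is nonzero survive.
|00⟩: (0.28)(0.9932) = 0.2781
|01⟩: (0.28)(0.1076 - 0.04537i) = (0.03013 - 0.0127i)
|10⟩: (0.96)(0.9932) = 0.9535
|11⟩: (0.96)(0.1076 - 0.04537i) = (0.1033 - 0.04356i)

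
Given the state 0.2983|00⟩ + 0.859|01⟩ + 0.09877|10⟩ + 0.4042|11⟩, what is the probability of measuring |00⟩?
0.08898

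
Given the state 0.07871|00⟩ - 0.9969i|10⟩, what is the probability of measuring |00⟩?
0.006195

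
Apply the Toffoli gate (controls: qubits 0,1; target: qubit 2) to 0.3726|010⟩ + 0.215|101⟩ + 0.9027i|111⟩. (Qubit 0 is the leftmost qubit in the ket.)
0.3726|010⟩ + 0.215|101⟩ + 0.9027i|110⟩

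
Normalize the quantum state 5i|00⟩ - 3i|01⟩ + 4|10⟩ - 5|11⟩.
(1/√3)i|00⟩ - 0.3464i|01⟩ + 0.4619|10⟩ - 1/√3|11⟩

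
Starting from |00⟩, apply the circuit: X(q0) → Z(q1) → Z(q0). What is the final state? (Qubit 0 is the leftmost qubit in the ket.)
-|10⟩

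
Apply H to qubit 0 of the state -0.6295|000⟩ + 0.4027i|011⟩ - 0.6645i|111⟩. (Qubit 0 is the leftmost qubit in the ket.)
-0.4451|000⟩ - 0.1851i|011⟩ - 0.4451|100⟩ + 0.7546i|111⟩

H on qubit 0 mixes each pair of kets that differ only in qubit 0: amplitudes (a, b) of (|…0…⟩, |…1…⟩) become ((a + b)/√2, (a − b)/√2). Kets absent from the input have amplitude 0.
(|000⟩, |100⟩): (a, b) = (-0.6295, 0) → (-0.4451, -0.4451)
(|011⟩, |111⟩): (a, b) = (0.4027i, -0.6645i) → (-0.1851i, 0.7546i)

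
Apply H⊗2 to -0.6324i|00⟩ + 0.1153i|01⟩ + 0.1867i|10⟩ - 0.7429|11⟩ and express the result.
(-0.3715 - 0.1652i)|00⟩ + (0.3715 - 0.2805i)|01⟩ + (0.3715 - 0.3519i)|10⟩ + (-0.3715 - 0.4672i)|11⟩

H⊗2 gives amp(|y⟩) = (1/2) Σ_x (−1)^(x·y) amp(|x⟩), where x·y is the number of positions in which both x and y have a 1.
|00⟩: (-0.6324i + 0.1153i + 0.1867i - 0.7429)/2 = (-0.3715 - 0.1652i)
|01⟩: (-0.6324i - 0.1153i + 0.1867i + 0.7429)/2 = (0.3715 - 0.2805i)
|10⟩: (-0.6324i + 0.1153i - 0.1867i + 0.7429)/2 = (0.3715 - 0.3519i)
|11⟩: (-0.6324i - 0.1153i - 0.1867i - 0.7429)/2 = (-0.3715 - 0.4672i)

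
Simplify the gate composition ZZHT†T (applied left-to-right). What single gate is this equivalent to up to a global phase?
H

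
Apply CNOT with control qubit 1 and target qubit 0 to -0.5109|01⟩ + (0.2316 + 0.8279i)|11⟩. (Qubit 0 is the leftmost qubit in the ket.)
(0.2316 + 0.8279i)|01⟩ - 0.5109|11⟩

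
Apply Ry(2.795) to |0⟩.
0.1724|0⟩ + 0.985|1⟩

Ry(2.795) = [[cos(θ/2), −sin(θ/2)], [sin(θ/2), cos(θ/2)]]; θ = 2.795, cos(θ/2) ≈ 0.17243, sin(θ/2) ≈ 0.985022.
With a = amp(|0⟩) = 1 and b = amp(|1⟩) = 0:
new amp(|0⟩) = (0.17243)·a + (-0.985022)·b = 0.1724
new amp(|1⟩) = (0.985022)·a + (0.17243)·b = 0.985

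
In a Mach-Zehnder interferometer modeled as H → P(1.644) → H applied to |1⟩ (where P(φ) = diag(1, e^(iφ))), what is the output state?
(0.5366 - 0.4987i)|0⟩ + (0.4634 + 0.4987i)|1⟩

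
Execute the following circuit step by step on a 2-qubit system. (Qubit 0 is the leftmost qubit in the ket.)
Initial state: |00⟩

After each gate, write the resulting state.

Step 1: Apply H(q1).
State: 1/√2|00⟩ + 1/√2|01⟩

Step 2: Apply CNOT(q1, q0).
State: 1/√2|00⟩ + 1/√2|11⟩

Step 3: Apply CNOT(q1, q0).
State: 1/√2|00⟩ + 1/√2|01⟩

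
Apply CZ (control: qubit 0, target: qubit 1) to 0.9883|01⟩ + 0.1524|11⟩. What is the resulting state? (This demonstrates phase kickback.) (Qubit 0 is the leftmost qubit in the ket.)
0.9883|01⟩ - 0.1524|11⟩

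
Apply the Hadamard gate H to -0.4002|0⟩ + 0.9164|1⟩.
0.365|0⟩ - 0.931|1⟩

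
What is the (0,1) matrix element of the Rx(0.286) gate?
-0.1425i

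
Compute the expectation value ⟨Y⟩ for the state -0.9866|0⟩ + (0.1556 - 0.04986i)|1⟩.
0.09838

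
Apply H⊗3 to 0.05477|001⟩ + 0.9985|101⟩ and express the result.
0.3724|000⟩ - 0.3724|001⟩ + 0.3724|010⟩ - 0.3724|011⟩ - 0.3337|100⟩ + 0.3337|101⟩ - 0.3337|110⟩ + 0.3337|111⟩

H⊗3 gives amp(|y⟩) = (1/2√2) Σ_x (−1)^(x·y) amp(|x⟩), where x·y is the number of positions in which both x and y have a 1.
|000⟩: (0.05477 + 0.9985)/(2√2) = 0.3724
|001⟩: (-0.05477 - 0.9985)/(2√2) = -0.3724
|010⟩: (0.05477 + 0.9985)/(2√2) = 0.3724
|011⟩: (-0.05477 - 0.9985)/(2√2) = -0.3724
|100⟩: (0.05477 - 0.9985)/(2√2) = -0.3337
|101⟩: (-0.05477 + 0.9985)/(2√2) = 0.3337
|110⟩: (0.05477 - 0.9985)/(2√2) = -0.3337
|111⟩: (-0.05477 + 0.9985)/(2√2) = 0.3337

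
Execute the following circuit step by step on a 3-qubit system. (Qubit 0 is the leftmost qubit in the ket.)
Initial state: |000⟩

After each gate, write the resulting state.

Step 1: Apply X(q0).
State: |100⟩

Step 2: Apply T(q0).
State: (1/√2 + (1/√2)i)|100⟩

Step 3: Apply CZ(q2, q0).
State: (1/√2 + (1/√2)i)|100⟩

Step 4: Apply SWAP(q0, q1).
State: (1/√2 + (1/√2)i)|010⟩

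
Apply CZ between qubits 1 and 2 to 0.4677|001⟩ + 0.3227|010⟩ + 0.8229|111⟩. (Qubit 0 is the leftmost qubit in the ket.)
0.4677|001⟩ + 0.3227|010⟩ - 0.8229|111⟩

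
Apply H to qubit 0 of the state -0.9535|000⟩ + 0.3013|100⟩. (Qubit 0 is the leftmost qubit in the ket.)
-0.4612|000⟩ - 0.8873|100⟩

H on qubit 0 mixes each pair of kets that differ only in qubit 0: amplitudes (a, b) of (|…0…⟩, |…1…⟩) become ((a + b)/√2, (a − b)/√2). Kets absent from the input have amplitude 0.
(|000⟩, |100⟩): (a, b) = (-0.9535, 0.3013) → (-0.4612, -0.8873)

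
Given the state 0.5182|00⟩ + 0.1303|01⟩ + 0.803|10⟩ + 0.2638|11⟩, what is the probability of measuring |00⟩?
0.2685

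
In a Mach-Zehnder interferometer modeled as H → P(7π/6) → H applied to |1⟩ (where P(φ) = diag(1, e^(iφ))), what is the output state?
(0.933 + 0.25i)|0⟩ + (0.06699 - 0.25i)|1⟩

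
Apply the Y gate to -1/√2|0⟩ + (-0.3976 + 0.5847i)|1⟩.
(0.5847 + 0.3976i)|0⟩ - (1/√2)i|1⟩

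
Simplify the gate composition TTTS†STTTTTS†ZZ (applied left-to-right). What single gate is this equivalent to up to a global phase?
S†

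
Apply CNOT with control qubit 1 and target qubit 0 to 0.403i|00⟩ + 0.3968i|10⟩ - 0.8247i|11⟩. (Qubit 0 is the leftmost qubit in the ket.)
0.403i|00⟩ - 0.8247i|01⟩ + 0.3968i|10⟩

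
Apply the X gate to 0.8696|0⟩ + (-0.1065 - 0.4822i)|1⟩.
(-0.1065 - 0.4822i)|0⟩ + 0.8696|1⟩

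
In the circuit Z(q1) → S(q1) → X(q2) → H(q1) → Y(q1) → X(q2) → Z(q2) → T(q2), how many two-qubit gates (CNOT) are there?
0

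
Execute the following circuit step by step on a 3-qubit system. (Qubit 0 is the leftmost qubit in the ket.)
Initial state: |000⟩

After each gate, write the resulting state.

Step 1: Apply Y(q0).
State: i|100⟩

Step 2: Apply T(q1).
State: i|100⟩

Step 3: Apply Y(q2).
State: -|101⟩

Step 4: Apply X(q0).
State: -|001⟩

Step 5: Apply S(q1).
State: -|001⟩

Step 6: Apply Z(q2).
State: |001⟩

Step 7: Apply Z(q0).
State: |001⟩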